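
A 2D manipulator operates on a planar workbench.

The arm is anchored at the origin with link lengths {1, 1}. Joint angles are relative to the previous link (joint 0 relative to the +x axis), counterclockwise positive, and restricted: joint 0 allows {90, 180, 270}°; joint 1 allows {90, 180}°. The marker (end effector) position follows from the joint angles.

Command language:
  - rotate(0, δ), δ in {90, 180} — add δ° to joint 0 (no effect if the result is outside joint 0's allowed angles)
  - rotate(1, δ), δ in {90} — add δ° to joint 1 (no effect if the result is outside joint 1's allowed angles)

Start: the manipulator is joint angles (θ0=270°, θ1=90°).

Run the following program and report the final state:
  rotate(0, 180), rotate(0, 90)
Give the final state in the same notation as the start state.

joint angles (θ0=180°, θ1=90°)

initial: joint angles (θ0=270°, θ1=90°)
t=1 rotate(0, 180) ⇒ joint angles (θ0=90°, θ1=90°)
t=2 rotate(0, 90) ⇒ joint angles (θ0=180°, θ1=90°)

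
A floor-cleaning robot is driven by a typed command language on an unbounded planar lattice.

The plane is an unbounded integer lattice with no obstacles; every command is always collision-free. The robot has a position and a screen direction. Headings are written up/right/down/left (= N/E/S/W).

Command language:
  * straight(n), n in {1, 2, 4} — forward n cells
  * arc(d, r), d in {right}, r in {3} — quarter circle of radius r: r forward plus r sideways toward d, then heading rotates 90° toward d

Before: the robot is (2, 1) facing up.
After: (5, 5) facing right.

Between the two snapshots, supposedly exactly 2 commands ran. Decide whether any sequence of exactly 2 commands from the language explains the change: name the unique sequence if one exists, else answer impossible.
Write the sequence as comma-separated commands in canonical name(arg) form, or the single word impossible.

straight(1), arc(right, 3)

key: order matters: swapping straight(1) and arc(right, 3) lands elsewhere
initial: (2, 1) facing up
t=1 straight(1) ⇒ (2, 2) facing up
t=2 arc(right, 3) ⇒ (5, 5) facing right
no rival 2-sequence matches.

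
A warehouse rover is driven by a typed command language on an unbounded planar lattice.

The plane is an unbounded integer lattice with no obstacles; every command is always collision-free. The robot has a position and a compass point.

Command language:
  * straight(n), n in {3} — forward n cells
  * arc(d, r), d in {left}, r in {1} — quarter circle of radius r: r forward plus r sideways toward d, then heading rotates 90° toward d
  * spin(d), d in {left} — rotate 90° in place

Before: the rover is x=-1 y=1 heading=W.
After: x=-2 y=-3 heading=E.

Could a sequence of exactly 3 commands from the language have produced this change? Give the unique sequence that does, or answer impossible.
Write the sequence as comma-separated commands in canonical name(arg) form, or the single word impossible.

arc(left, 1), straight(3), spin(left)

key: order matters: swapping arc(left, 1) and spin(left) lands elsewhere
start: x=-1 y=1 heading=W
[1] after arc(left, 1): x=-2 y=0 heading=S
[2] after straight(3): x=-2 y=-3 heading=S
[3] after spin(left): x=-2 y=-3 heading=E
uniquely the one of 27 3-step routes that fits.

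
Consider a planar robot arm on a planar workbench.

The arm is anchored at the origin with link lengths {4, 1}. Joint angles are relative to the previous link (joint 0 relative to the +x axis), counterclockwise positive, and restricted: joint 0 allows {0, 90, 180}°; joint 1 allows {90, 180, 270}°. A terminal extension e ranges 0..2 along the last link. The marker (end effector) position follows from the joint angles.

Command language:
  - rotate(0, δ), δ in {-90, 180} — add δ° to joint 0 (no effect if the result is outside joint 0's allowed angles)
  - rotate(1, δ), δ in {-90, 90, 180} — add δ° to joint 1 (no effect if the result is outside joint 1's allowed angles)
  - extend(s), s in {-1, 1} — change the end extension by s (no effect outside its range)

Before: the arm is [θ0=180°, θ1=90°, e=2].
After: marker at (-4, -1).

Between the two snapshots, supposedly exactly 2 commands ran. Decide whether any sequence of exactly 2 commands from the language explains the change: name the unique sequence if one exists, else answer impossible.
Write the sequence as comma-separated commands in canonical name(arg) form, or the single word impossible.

extend(-1), extend(-1)

begin: [θ0=180°, θ1=90°, e=2]
[1] after extend(-1): [θ0=180°, θ1=90°, e=1]
[2] after extend(-1): [θ0=180°, θ1=90°, e=0]
no rival 2-sequence matches.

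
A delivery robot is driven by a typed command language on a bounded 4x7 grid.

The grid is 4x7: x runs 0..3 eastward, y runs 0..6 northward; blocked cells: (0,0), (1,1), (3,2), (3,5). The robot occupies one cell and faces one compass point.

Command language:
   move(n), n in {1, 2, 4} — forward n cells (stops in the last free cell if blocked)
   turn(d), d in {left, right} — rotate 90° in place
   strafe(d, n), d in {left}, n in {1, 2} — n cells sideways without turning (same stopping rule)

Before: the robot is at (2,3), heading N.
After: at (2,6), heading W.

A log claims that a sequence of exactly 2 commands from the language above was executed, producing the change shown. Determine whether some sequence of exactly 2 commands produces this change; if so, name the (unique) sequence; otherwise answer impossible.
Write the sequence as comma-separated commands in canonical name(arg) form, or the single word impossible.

key: order matters: swapping move(4) and turn(left) lands elsewhere
begin: at (2,3), heading N
step 1 (move(4)): at (2,6), heading N
step 2 (turn(left)): at (2,6), heading W
no other 2-command option fits: unique.

move(4), turn(left)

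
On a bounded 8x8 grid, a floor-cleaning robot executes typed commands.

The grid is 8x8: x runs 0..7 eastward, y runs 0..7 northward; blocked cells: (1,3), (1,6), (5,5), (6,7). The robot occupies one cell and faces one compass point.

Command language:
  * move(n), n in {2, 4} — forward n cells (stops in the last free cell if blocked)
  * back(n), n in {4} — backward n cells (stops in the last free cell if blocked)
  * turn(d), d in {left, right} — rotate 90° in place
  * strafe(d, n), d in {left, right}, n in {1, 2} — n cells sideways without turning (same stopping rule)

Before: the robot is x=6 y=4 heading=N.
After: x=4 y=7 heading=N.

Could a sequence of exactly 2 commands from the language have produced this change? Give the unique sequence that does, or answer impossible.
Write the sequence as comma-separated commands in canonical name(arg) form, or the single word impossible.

key: move(4) runs into the grid edge before its full distance
start: x=6 y=4 heading=N
[1] after strafe(left, 2): x=4 y=4 heading=N
[2] after move(4): x=4 y=7 heading=N
no other 2-command option fits: unique.

strafe(left, 2), move(4)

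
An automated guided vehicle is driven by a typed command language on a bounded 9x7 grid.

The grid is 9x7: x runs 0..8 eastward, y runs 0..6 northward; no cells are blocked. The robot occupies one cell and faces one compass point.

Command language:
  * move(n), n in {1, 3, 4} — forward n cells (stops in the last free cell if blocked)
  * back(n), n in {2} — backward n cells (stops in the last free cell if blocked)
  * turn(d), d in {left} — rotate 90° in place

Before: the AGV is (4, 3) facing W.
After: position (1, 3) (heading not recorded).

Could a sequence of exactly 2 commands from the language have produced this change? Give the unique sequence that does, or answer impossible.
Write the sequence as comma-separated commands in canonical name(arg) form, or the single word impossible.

move(3), turn(left)

key: running turn(left) before move(3) would end elsewhere — order is forced
from: (4, 3) facing W
1. move(3) → (1, 3) facing W
2. turn(left) → (1, 3) facing S
all 25 alternatives checked — unique.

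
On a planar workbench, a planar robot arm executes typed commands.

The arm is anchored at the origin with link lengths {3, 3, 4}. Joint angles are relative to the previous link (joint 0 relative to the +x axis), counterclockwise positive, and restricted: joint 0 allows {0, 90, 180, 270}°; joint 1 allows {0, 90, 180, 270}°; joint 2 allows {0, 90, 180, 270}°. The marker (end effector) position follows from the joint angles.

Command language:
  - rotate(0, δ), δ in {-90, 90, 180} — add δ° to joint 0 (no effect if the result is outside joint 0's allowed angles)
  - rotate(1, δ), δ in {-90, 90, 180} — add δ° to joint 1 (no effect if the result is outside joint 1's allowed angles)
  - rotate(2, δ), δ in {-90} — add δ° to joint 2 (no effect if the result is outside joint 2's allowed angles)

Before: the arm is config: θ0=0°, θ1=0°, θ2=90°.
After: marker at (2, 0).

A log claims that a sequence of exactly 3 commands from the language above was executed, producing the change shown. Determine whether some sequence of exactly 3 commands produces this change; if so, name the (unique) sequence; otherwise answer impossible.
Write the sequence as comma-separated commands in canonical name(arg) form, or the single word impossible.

from: config: θ0=0°, θ1=0°, θ2=90°
[1] after rotate(2, -90): config: θ0=0°, θ1=0°, θ2=0°
[2] after rotate(2, -90): config: θ0=0°, θ1=0°, θ2=270°
[3] after rotate(2, -90): config: θ0=0°, θ1=0°, θ2=180°
no rival 3-sequence matches.

rotate(2, -90), rotate(2, -90), rotate(2, -90)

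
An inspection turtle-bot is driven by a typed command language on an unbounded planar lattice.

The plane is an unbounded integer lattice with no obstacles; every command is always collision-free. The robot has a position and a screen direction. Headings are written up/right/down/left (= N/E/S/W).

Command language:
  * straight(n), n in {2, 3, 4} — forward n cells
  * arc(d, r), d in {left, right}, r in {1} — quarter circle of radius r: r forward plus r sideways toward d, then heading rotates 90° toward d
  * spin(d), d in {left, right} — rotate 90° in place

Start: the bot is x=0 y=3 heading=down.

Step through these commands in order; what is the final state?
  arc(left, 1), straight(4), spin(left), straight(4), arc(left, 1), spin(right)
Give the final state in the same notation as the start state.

start: x=0 y=3 heading=down
1. arc(left, 1) → x=1 y=2 heading=right
2. straight(4) → x=5 y=2 heading=right
3. spin(left) → x=5 y=2 heading=up
4. straight(4) → x=5 y=6 heading=up
5. arc(left, 1) → x=4 y=7 heading=left
6. spin(right) → x=4 y=7 heading=up

x=4 y=7 heading=up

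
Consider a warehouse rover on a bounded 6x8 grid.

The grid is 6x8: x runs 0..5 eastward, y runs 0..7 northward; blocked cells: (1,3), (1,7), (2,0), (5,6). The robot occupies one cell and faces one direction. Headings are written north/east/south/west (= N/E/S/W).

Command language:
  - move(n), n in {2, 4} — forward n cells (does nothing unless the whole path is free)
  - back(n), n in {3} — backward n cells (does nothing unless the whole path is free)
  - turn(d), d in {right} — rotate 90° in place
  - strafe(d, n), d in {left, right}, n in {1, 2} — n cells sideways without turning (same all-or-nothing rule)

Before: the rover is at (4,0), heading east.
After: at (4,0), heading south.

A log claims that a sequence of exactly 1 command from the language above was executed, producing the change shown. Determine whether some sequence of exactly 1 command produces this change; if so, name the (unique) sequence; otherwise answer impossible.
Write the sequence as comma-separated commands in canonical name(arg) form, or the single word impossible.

turn(right)

key: (4,0) unchanged — the single command moves nothing
begin: at (4,0), heading east
t=1 turn(right) ⇒ at (4,0), heading south
no other 1-command option fits: unique.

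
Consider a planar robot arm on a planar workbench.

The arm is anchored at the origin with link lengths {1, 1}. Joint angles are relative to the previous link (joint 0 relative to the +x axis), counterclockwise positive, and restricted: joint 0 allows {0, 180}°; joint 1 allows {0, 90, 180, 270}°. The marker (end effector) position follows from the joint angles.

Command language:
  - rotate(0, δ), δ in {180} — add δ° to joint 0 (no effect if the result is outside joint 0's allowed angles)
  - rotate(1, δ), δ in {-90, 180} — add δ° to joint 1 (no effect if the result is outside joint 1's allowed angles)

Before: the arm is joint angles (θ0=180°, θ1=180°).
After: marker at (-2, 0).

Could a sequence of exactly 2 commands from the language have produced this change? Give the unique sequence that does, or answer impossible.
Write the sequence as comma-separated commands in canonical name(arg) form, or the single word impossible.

rotate(1, -90), rotate(1, -90)

initial: joint angles (θ0=180°, θ1=180°)
[1] after rotate(1, -90): joint angles (θ0=180°, θ1=90°)
[2] after rotate(1, -90): joint angles (θ0=180°, θ1=0°)
all 9 alternatives checked — unique.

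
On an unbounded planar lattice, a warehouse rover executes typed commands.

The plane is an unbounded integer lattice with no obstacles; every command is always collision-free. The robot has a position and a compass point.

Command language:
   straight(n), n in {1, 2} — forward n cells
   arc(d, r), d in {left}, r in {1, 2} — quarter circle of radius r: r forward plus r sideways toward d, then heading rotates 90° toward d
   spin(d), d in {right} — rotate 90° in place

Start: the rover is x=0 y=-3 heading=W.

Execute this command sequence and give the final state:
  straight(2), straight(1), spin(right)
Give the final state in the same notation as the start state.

t0: x=0 y=-3 heading=W
1. straight(2) → x=-2 y=-3 heading=W
2. straight(1) → x=-3 y=-3 heading=W
3. spin(right) → x=-3 y=-3 heading=N

x=-3 y=-3 heading=N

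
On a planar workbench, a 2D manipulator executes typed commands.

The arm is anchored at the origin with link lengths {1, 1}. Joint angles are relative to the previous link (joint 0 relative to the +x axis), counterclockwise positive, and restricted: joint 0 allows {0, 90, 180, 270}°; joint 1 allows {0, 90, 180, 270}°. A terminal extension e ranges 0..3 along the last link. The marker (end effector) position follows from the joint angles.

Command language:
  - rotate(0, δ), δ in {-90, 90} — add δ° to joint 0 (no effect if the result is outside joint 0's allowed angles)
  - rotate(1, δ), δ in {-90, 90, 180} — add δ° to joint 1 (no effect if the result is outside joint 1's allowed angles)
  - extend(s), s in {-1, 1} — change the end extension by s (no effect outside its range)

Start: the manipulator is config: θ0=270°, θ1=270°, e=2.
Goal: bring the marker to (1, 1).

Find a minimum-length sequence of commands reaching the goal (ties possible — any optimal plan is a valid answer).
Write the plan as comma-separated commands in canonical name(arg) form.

rotate(1, 180), extend(-1), extend(-1), rotate(0, 90)

from: config: θ0=270°, θ1=270°, e=2
step 1 (rotate(1, 180)): config: θ0=270°, θ1=90°, e=2
step 2 (extend(-1)): config: θ0=270°, θ1=90°, e=1
step 3 (extend(-1)): config: θ0=270°, θ1=90°, e=0
step 4 (rotate(0, 90)): config: θ0=0°, θ1=90°, e=0
no 3-step plan works, so 4 is optimal.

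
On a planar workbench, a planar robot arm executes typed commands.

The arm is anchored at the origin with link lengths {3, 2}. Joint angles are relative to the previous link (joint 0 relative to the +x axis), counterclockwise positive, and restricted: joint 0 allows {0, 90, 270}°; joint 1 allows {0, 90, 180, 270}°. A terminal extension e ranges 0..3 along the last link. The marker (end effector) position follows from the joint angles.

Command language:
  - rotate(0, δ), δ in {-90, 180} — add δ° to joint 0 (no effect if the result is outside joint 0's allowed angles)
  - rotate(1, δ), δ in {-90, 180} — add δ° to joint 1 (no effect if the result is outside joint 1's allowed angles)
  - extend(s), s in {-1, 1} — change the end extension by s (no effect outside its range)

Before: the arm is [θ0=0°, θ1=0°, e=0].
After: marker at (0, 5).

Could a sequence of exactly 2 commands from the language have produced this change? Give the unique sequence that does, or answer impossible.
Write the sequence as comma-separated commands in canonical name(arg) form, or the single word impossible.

rotate(0, -90), rotate(0, 180)

key: running rotate(0, 180) before rotate(0, -90) would end elsewhere — order is forced
t0: [θ0=0°, θ1=0°, e=0]
step 1 (rotate(0, -90)): [θ0=270°, θ1=0°, e=0]
step 2 (rotate(0, 180)): [θ0=90°, θ1=0°, e=0]
no rival 2-sequence matches.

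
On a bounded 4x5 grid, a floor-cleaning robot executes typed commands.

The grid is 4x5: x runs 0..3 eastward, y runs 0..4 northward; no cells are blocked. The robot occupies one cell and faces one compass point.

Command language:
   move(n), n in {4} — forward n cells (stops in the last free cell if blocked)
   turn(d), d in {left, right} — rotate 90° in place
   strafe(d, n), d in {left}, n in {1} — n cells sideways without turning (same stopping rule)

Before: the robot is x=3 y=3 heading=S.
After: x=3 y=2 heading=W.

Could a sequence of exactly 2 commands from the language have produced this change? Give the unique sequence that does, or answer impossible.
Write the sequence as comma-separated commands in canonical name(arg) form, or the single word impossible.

turn(right), strafe(left, 1)

key: position moved to (3,2) AND the heading swung to W — translation plus rotation needed
initial: x=3 y=3 heading=S
1. turn(right) → x=3 y=3 heading=W
2. strafe(left, 1) → x=3 y=2 heading=W
uniquely the one of 16 2-step routes that fits.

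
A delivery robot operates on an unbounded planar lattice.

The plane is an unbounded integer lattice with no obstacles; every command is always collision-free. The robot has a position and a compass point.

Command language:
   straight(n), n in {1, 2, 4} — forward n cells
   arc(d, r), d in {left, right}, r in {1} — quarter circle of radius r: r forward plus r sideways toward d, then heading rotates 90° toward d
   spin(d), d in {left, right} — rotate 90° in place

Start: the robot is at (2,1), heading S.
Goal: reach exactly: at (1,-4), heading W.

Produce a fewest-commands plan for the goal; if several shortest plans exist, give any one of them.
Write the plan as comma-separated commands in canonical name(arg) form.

from: at (2,1), heading S
[1] after straight(4): at (2,-3), heading S
[2] after arc(right, 1): at (1,-4), heading W
shorter routes all fall short; 2 is best.

straight(4), arc(right, 1)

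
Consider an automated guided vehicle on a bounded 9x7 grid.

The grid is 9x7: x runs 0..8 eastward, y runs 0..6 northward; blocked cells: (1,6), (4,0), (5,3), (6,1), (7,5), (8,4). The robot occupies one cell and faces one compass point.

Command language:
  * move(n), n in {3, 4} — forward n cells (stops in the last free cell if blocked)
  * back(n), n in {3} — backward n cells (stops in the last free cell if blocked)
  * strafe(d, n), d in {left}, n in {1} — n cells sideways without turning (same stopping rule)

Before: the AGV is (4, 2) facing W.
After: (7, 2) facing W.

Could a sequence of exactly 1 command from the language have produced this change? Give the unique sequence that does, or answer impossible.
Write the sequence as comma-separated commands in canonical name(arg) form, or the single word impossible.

key: still facing W — the one step turns nothing
t0: (4, 2) facing W
1. back(3) → (7, 2) facing W
all 4 alternatives checked — unique.

back(3)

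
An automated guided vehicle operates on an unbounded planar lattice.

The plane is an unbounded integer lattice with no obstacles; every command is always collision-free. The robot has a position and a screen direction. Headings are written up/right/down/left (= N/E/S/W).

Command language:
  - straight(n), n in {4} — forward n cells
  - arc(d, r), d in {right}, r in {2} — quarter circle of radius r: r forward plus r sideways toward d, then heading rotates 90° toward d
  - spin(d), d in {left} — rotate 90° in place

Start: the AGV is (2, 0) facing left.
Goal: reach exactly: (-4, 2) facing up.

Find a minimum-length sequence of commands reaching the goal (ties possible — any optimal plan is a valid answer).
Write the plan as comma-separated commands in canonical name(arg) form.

begin: (2, 0) facing left
step 1 (straight(4)): (-2, 0) facing left
step 2 (arc(right, 2)): (-4, 2) facing up
nothing shorter than 2 reaches the goal.

straight(4), arc(right, 2)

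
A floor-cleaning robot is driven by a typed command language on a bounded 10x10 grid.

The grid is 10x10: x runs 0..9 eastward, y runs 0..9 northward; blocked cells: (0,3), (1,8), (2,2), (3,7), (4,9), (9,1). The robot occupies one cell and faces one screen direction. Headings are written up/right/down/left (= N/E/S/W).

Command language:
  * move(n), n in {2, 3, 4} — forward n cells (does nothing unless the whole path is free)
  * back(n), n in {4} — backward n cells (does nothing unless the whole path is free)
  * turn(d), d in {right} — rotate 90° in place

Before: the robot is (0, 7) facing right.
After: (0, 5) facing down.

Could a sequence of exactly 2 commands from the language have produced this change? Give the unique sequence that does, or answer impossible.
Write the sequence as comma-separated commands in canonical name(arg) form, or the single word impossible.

turn(right), move(2)

key: running move(2) before turn(right) would end elsewhere — order is forced
begin: (0, 7) facing right
step 1 (turn(right)): (0, 7) facing down
step 2 (move(2)): (0, 5) facing down
no other 2-command option fits: unique.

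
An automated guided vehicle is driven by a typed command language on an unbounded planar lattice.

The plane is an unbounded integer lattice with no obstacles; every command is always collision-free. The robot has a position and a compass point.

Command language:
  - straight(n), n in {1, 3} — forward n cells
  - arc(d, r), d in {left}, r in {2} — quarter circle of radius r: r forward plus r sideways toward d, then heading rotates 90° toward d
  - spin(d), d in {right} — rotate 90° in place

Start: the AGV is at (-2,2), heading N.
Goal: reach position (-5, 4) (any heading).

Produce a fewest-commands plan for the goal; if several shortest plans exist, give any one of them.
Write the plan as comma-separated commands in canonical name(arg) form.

t0: at (-2,2), heading N
step 1 (arc(left, 2)): at (-4,4), heading W
step 2 (straight(1)): at (-5,4), heading W
no 1-step plan works, so 2 is optimal.

arc(left, 2), straight(1)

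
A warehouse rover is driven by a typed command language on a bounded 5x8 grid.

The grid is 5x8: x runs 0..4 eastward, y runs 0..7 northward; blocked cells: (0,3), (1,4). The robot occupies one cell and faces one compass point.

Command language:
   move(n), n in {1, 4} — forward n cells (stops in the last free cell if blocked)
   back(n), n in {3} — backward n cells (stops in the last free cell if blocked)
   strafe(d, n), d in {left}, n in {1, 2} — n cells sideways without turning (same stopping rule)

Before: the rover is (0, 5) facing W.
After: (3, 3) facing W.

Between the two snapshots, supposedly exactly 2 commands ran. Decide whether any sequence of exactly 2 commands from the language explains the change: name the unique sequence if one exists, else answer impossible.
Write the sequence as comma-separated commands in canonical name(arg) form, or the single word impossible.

key: running strafe(left, 2) before back(3) would end elsewhere — order is forced
start: (0, 5) facing W
step 1 (back(3)): (3, 5) facing W
step 2 (strafe(left, 2)): (3, 3) facing W
uniquely the one of 25 2-step routes that fits.

back(3), strafe(left, 2)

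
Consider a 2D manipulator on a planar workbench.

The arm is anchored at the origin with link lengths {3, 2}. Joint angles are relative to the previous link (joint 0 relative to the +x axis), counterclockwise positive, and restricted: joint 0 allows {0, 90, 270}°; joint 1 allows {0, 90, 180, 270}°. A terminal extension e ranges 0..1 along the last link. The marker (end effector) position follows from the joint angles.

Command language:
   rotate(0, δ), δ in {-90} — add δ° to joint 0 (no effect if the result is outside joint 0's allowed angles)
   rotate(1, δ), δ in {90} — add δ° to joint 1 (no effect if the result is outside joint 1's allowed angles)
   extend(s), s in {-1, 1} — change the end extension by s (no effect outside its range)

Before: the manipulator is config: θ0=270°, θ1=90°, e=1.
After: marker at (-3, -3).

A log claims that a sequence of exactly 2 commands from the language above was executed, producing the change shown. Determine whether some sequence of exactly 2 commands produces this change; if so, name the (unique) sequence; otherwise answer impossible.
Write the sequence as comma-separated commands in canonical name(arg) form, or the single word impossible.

from: config: θ0=270°, θ1=90°, e=1
[1] after rotate(1, 90): config: θ0=270°, θ1=180°, e=1
[2] after rotate(1, 90): config: θ0=270°, θ1=270°, e=1
all 16 alternatives checked — unique.

rotate(1, 90), rotate(1, 90)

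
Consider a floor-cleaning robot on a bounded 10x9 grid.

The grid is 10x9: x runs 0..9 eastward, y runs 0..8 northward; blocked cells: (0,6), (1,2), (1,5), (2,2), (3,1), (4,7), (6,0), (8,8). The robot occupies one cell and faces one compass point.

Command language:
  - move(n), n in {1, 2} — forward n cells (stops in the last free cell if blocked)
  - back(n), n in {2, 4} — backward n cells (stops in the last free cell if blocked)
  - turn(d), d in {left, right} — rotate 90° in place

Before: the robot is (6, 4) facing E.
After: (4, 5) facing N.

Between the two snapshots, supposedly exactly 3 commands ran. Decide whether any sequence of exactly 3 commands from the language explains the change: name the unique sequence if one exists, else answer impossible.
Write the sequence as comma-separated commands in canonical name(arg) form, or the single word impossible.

back(2), turn(left), move(1)

key: running move(1) before back(2) would end elsewhere — order is forced
from: (6, 4) facing E
1. back(2) → (4, 4) facing E
2. turn(left) → (4, 4) facing N
3. move(1) → (4, 5) facing N
uniquely the one of 216 3-step routes that fits.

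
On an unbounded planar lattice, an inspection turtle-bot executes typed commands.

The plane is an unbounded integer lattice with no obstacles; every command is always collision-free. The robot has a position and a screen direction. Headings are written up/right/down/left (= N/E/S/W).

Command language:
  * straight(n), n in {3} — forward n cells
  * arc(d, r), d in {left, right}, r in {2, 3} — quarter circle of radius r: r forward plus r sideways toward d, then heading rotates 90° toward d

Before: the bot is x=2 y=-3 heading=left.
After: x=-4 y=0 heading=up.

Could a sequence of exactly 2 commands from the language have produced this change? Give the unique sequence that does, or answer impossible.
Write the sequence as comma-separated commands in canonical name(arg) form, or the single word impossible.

straight(3), arc(right, 3)

key: running arc(right, 3) before straight(3) would end elsewhere — order is forced
initial: x=2 y=-3 heading=left
step 1 (straight(3)): x=-1 y=-3 heading=left
step 2 (arc(right, 3)): x=-4 y=0 heading=up
no rival 2-sequence matches.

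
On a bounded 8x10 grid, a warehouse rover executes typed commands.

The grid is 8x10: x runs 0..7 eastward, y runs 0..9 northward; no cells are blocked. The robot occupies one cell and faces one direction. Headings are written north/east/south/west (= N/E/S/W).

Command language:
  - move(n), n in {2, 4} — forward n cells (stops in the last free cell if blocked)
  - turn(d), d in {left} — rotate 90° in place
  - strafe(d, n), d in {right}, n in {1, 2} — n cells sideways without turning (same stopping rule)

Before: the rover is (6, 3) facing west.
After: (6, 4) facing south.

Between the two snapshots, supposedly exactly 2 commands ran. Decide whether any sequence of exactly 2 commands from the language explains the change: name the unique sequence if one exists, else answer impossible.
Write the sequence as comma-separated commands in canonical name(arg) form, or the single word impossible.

key: order matters: swapping strafe(right, 1) and turn(left) lands elsewhere
from: (6, 3) facing west
[1] after strafe(right, 1): (6, 4) facing west
[2] after turn(left): (6, 4) facing south
all 25 alternatives checked — unique.

strafe(right, 1), turn(left)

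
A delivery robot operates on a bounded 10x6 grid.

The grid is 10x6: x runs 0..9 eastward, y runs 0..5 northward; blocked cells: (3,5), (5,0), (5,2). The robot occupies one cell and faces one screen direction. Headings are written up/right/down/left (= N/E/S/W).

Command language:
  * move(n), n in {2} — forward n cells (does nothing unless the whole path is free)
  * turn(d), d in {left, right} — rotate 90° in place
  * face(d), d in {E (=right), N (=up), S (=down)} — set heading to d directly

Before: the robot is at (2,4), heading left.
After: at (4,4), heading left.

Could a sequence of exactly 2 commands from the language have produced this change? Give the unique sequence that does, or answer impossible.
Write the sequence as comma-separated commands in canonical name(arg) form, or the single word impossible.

impossible

every 2-command combo misses the target.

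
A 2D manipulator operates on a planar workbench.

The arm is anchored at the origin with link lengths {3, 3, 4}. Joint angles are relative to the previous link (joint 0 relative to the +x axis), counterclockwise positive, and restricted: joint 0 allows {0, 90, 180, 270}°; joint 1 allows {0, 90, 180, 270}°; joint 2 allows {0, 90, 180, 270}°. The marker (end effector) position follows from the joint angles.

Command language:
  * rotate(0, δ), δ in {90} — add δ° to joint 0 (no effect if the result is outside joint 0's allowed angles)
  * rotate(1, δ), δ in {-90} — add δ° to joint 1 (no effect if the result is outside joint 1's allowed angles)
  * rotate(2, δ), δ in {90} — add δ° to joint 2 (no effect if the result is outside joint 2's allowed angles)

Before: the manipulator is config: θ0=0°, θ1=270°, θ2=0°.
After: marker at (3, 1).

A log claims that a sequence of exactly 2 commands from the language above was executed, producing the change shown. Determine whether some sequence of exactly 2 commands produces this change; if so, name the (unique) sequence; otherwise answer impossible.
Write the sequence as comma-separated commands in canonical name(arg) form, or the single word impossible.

t0: config: θ0=0°, θ1=270°, θ2=0°
1. rotate(2, 90) → config: θ0=0°, θ1=270°, θ2=90°
2. rotate(2, 90) → config: θ0=0°, θ1=270°, θ2=180°
all 9 alternatives checked — unique.

rotate(2, 90), rotate(2, 90)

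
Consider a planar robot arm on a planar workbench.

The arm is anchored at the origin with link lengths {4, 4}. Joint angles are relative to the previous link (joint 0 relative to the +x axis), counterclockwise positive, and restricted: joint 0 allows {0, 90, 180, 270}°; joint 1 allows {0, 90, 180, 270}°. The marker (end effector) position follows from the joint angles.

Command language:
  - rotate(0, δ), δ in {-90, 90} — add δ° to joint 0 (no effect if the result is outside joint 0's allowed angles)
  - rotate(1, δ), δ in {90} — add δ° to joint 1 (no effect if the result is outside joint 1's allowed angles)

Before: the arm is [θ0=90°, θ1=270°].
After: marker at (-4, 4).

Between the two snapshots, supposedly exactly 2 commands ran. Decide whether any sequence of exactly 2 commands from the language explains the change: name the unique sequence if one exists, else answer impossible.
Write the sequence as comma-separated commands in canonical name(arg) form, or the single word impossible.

t0: [θ0=90°, θ1=270°]
1. rotate(1, 90) → [θ0=90°, θ1=0°]
2. rotate(1, 90) → [θ0=90°, θ1=90°]
no rival 2-sequence matches.

rotate(1, 90), rotate(1, 90)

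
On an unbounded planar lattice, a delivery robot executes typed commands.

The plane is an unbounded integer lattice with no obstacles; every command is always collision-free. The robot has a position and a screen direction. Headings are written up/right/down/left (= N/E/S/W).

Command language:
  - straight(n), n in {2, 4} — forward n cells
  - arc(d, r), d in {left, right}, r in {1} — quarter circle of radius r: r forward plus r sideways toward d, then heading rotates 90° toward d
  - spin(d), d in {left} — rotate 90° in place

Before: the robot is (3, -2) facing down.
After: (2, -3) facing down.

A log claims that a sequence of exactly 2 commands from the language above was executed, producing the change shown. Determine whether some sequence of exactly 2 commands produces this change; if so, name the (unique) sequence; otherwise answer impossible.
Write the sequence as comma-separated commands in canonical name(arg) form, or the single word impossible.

key: running spin(left) before arc(right, 1) would end elsewhere — order is forced
from: (3, -2) facing down
t=1 arc(right, 1) ⇒ (2, -3) facing left
t=2 spin(left) ⇒ (2, -3) facing down
uniquely the one of 25 2-step routes that fits.

arc(right, 1), spin(left)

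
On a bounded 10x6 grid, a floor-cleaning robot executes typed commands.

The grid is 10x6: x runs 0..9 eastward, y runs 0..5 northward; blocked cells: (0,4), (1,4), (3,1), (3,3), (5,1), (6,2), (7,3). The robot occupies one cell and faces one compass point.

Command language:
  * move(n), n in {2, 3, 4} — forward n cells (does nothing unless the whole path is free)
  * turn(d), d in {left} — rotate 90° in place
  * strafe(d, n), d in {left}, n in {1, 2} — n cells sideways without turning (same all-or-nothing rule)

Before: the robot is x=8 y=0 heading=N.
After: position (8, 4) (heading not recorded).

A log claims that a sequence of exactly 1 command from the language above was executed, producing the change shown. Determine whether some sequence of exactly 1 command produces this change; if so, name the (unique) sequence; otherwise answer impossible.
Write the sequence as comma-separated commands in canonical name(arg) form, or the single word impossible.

move(4)

from: x=8 y=0 heading=N
step 1 (move(4)): x=8 y=4 heading=N
no rival 1-sequence matches.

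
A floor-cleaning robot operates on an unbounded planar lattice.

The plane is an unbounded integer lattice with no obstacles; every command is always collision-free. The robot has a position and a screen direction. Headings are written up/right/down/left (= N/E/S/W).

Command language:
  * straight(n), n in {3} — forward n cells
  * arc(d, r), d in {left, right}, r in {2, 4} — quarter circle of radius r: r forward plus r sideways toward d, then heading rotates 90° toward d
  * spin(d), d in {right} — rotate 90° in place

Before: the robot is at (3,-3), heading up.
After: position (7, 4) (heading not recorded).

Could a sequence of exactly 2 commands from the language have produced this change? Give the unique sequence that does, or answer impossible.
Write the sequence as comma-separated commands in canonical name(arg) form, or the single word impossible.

straight(3), arc(right, 4)

key: running arc(right, 4) before straight(3) would end elsewhere — order is forced
begin: at (3,-3), heading up
[1] after straight(3): at (3,0), heading up
[2] after arc(right, 4): at (7,4), heading right
no rival 2-sequence matches.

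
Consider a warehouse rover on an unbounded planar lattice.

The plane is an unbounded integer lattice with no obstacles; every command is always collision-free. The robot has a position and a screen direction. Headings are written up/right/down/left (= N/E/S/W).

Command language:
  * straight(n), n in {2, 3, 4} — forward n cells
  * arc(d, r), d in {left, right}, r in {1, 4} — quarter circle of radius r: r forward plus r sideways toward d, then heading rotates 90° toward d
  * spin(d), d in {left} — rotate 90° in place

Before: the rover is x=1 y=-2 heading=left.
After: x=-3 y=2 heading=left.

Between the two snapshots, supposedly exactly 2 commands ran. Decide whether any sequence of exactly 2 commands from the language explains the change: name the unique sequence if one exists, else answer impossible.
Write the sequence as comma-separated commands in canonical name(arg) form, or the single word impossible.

arc(right, 4), spin(left)

key: heading stays W — rotations cancel among the 2 commands
begin: x=1 y=-2 heading=left
1. arc(right, 4) → x=-3 y=2 heading=up
2. spin(left) → x=-3 y=2 heading=left
all 64 alternatives checked — unique.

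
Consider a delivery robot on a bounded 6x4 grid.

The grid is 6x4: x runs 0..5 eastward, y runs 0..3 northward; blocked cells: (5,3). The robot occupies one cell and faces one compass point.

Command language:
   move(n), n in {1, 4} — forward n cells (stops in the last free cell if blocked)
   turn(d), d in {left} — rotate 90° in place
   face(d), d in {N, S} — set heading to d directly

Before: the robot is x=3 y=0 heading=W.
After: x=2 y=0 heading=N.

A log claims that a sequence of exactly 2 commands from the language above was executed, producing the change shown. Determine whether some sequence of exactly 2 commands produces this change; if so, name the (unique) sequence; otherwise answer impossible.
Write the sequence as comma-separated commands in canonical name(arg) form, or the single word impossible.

key: position moved to (2,0) AND the heading swung to N — translation plus rotation needed
t0: x=3 y=0 heading=W
step 1 (move(1)): x=2 y=0 heading=W
step 2 (face(N)): x=2 y=0 heading=N
no rival 2-sequence matches.

move(1), face(N)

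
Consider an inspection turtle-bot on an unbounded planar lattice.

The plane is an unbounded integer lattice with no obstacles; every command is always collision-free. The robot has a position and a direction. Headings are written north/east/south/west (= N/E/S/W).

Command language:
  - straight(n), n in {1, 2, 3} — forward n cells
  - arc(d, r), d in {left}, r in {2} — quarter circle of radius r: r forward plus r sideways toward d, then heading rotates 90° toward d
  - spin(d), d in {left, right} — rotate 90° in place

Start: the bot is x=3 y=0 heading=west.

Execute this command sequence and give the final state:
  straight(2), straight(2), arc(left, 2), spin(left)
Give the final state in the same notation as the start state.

begin: x=3 y=0 heading=west
[1] after straight(2): x=1 y=0 heading=west
[2] after straight(2): x=-1 y=0 heading=west
[3] after arc(left, 2): x=-3 y=-2 heading=south
[4] after spin(left): x=-3 y=-2 heading=east

x=-3 y=-2 heading=east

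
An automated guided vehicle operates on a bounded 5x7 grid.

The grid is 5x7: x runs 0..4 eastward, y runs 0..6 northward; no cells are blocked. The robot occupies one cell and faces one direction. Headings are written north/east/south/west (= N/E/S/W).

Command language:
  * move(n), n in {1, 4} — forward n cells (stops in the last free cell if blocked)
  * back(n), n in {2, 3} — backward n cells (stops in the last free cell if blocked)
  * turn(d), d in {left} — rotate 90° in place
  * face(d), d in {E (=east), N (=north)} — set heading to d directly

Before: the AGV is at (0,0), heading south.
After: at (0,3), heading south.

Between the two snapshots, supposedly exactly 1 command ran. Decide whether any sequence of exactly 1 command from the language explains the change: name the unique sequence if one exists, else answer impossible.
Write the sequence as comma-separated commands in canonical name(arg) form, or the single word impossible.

back(3)

key: heading stays S — the single command does not turn
start: at (0,0), heading south
[1] after back(3): at (0,3), heading south
uniquely the one of 7 1-step routes that fits.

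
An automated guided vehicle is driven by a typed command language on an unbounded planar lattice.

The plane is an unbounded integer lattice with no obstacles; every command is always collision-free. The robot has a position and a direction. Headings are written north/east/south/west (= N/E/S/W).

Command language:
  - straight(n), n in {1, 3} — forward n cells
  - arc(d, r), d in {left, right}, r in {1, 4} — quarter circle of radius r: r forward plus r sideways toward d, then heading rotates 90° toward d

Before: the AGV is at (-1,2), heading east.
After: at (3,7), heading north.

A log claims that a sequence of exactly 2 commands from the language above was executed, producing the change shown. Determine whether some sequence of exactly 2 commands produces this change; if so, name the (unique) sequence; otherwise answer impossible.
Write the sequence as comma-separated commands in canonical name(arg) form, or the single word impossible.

arc(left, 4), straight(1)

key: cell and facing (now N) both changed — the 2 commands mix motion and turning
t0: at (-1,2), heading east
1. arc(left, 4) → at (3,6), heading north
2. straight(1) → at (3,7), heading north
uniquely the one of 36 2-step routes that fits.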